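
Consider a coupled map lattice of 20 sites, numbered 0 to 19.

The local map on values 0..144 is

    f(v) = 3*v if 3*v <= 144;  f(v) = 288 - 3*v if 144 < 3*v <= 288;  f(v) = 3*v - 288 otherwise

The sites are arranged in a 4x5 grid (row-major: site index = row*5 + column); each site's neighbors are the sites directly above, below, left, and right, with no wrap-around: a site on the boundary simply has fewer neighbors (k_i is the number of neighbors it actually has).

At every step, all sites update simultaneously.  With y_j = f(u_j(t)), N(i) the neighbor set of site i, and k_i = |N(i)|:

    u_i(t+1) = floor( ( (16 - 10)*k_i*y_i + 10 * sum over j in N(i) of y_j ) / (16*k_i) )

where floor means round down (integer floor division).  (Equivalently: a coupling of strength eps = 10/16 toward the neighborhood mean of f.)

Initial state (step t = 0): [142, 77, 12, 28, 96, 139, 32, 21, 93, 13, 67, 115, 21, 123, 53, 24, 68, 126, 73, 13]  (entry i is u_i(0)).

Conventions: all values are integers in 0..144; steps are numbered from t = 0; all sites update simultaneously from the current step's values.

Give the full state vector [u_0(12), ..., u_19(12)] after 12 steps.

Simulating step by step:
t=0: [142, 77, 12, 28, 96, 139, 32, 21, 93, 13, 67, 115, 21, 123, 53, 24, 68, 126, 73, 13]
t=1: [109, 77, 56, 40, 38, 115, 83, 55, 45, 43, 86, 72, 69, 72, 81, 80, 77, 78, 69, 76]
t=2: [50, 62, 107, 121, 120, 43, 62, 104, 120, 109, 48, 59, 80, 80, 71, 45, 57, 65, 69, 61]
t=3: [123, 95, 54, 65, 62, 128, 95, 48, 56, 60, 132, 105, 61, 61, 68, 132, 114, 86, 81, 88]
t=4: [61, 44, 97, 107, 101, 76, 43, 109, 115, 104, 88, 52, 87, 94, 80, 91, 54, 53, 50, 49]
t=5: [99, 98, 43, 28, 23, 76, 105, 48, 37, 34, 52, 97, 57, 44, 53, 52, 104, 109, 109, 111]
t=6: [24, 36, 97, 95, 84, 57, 43, 114, 113, 102, 90, 48, 93, 111, 106, 98, 45, 52, 59, 69]
t=7: [97, 83, 35, 19, 20, 89, 114, 50, 37, 31, 62, 99, 61, 48, 41, 50, 109, 102, 95, 74]
t=8: [19, 48, 88, 78, 69, 41, 52, 110, 109, 96, 73, 50, 87, 107, 109, 95, 49, 37, 48, 64]
t=9: [104, 98, 59, 50, 47, 99, 119, 50, 34, 33, 80, 109, 60, 51, 41, 66, 105, 106, 104, 93]
t=10: [13, 44, 100, 125, 126, 32, 55, 112, 117, 113, 46, 54, 93, 106, 96, 57, 43, 44, 45, 49]
t=11: [85, 85, 60, 67, 76, 98, 108, 50, 57, 51, 122, 109, 55, 43, 46, 127, 126, 106, 113, 95]
t=12: [24, 49, 94, 92, 91, 32, 47, 111, 120, 116, 58, 65, 98, 115, 107, 87, 67, 66, 52, 60]

Answer: [24, 49, 94, 92, 91, 32, 47, 111, 120, 116, 58, 65, 98, 115, 107, 87, 67, 66, 52, 60]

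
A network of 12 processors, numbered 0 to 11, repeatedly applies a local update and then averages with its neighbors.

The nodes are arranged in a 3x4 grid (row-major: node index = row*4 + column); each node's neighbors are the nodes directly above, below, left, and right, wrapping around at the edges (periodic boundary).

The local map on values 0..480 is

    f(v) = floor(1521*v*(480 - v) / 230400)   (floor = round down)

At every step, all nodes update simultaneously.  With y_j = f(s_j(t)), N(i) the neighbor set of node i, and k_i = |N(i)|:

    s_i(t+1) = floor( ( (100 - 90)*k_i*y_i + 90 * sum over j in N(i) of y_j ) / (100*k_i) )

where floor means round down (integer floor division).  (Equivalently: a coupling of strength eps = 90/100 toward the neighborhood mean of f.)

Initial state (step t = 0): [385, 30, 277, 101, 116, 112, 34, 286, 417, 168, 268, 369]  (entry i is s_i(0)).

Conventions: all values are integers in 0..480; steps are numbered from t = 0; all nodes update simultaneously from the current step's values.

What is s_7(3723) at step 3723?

Simulating step by step:
t=0: [385, 30, 277, 101, 116, 112, 34, 286, 417, 168, 268, 369]
t=1: [202, 285, 220, 306, 264, 210, 321, 239, 272, 239, 282, 289]
t=2: [366, 374, 357, 370, 374, 365, 370, 359, 372, 371, 364, 367]
t=3: [264, 275, 270, 279, 274, 265, 281, 269, 268, 269, 274, 274]
t=4: [372, 374, 371, 373, 374, 372, 373, 371, 373, 373, 372, 372]
t=5: [262, 264, 263, 265, 264, 262, 265, 263, 263, 263, 264, 264]
t=6: [376, 376, 376, 376, 376, 376, 376, 376, 376, 376, 376, 376]
t=7: [258, 258, 258, 258, 258, 258, 258, 258, 258, 258, 258, 258]
t=8: [378, 378, 378, 378, 378, 378, 378, 378, 378, 378, 378, 378]
t=9: [254, 254, 254, 254, 254, 254, 254, 254, 254, 254, 254, 254]
t=10: [378, 378, 378, 378, 378, 378, 378, 378, 378, 378, 378, 378]

Answer: s_7(3723) = 254
Key observation: The state at step 8, [378, 378, 378, 378, 378, 378, 378, 378, 378, 378, 378, 378], reappears at step 10: the system is in a cycle of period 2 from step 8 on.  Therefore the state at step 3723 equals the state at step 8 + ((3723 - 8) mod 2) = 9, which is [254, 254, 254, 254, 254, 254, 254, 254, 254, 254, 254, 254].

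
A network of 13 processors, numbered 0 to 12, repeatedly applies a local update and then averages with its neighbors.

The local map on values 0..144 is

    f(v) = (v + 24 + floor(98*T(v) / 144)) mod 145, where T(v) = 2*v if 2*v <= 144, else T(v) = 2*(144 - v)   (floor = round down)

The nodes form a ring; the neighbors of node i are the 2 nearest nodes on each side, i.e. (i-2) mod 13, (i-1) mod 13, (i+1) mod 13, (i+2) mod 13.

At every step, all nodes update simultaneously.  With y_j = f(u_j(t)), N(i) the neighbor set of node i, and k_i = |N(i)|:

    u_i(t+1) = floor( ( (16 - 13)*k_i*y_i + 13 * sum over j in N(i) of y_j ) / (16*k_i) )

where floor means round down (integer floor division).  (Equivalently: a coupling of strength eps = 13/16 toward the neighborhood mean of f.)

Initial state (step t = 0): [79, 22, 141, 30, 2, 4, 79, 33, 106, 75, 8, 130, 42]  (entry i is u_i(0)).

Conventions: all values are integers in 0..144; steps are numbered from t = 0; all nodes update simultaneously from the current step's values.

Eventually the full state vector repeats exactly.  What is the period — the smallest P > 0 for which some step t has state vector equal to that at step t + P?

Simulating step by step:
t=0: [79, 22, 141, 30, 2, 4, 79, 33, 106, 75, 8, 130, 42]
t=1: [59, 72, 53, 50, 45, 60, 48, 51, 54, 50, 55, 57, 61]
t=2: [21, 47, 69, 67, 85, 116, 86, 88, 88, 61, 38, 41, 22]
t=3: [88, 71, 66, 58, 39, 40, 41, 36, 53, 69, 74, 80, 103]
t=4: [41, 34, 51, 66, 80, 95, 92, 77, 65, 49, 35, 42, 44]
t=5: [123, 105, 88, 74, 61, 41, 41, 60, 73, 88, 105, 123, 115]
t=6: [34, 38, 36, 54, 71, 65, 65, 70, 53, 35, 38, 34, 33]
t=7: [106, 86, 75, 62, 44, 32, 31, 43, 60, 73, 85, 105, 107]
t=8: [39, 37, 55, 68, 78, 94, 93, 77, 67, 54, 36, 40, 39]
t=9: [93, 77, 64, 49, 34, 42, 42, 34, 48, 64, 76, 92, 113]
t=10: [38, 58, 72, 87, 103, 118, 118, 103, 87, 72, 57, 38, 42]
t=11: [82, 69, 51, 35, 38, 36, 36, 38, 34, 51, 69, 81, 74]
t=12: [64, 77, 88, 102, 116, 110, 109, 115, 102, 88, 76, 64, 43]
t=13: [55, 56, 38, 39, 36, 34, 34, 36, 39, 38, 56, 55, 54]
t=14: [29, 51, 70, 90, 109, 108, 108, 109, 90, 70, 51, 29, 8]
t=15: [82, 71, 71, 60, 38, 36, 36, 38, 60, 71, 71, 82, 103]
t=16: [43, 38, 54, 67, 78, 92, 92, 78, 67, 54, 38, 43, 43]
t=17: [98, 80, 66, 48, 34, 42, 42, 34, 48, 66, 80, 98, 120]
t=18: [37, 57, 72, 88, 104, 118, 118, 104, 88, 72, 57, 37, 40]
t=19: [79, 67, 50, 34, 38, 36, 36, 38, 34, 50, 67, 79, 72]
t=20: [64, 76, 87, 100, 115, 109, 109, 115, 100, 87, 76, 64, 42]
t=21: [54, 56, 38, 39, 36, 34, 34, 36, 39, 38, 56, 54, 54]
t=22: [28, 51, 70, 90, 109, 108, 108, 109, 90, 70, 51, 28, 8]
t=23: [81, 71, 71, 60, 38, 36, 36, 38, 60, 71, 71, 81, 102]
t=24: [43, 38, 54, 67, 78, 92, 92, 78, 67, 54, 38, 43, 44]
t=25: [98, 81, 66, 48, 34, 42, 42, 34, 48, 66, 81, 98, 120]
t=26: [37, 57, 72, 87, 104, 118, 118, 104, 87, 72, 57, 37, 39]
t=27: [79, 67, 50, 34, 38, 36, 36, 38, 34, 50, 67, 79, 72]

Answer: 8
Key observation: The state at step 19, [79, 67, 50, 34, 38, 36, 36, 38, 34, 50, 67, 79, 72], reappears at step 27 — and no state repeats earlier — so the cycle the system enters has period 8.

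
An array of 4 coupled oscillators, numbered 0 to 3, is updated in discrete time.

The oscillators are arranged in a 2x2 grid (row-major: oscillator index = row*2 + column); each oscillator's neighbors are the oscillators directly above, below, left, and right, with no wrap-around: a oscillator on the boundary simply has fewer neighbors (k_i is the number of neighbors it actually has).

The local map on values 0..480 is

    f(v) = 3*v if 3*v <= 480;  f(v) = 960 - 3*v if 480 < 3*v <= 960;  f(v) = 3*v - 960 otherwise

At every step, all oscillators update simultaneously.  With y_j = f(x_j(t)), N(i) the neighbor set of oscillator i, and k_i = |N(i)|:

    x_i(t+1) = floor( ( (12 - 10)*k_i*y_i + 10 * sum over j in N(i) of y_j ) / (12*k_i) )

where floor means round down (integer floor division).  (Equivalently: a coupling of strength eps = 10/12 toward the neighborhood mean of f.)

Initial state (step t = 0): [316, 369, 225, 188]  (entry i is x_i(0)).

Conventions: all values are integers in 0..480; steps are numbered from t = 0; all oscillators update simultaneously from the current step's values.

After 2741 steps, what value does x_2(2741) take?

Simulating step by step:
t=0: [316, 369, 225, 188]
t=1: [182, 194, 217, 246]
t=2: [355, 328, 316, 323]
t=3: [32, 51, 49, 16]
t=4: [141, 85, 84, 133]
t=5: [281, 385, 384, 277]
t=6: [180, 135, 134, 182]
t=7: [406, 415, 414, 405]
t=8: [279, 261, 260, 278]
t=9: [169, 133, 133, 169]
t=10: [408, 444, 444, 408]
t=11: [354, 282, 282, 354]
t=12: [112, 104, 104, 112]
t=13: [316, 332, 332, 316]
t=14: [32, 16, 16, 32]
t=15: [56, 88, 88, 56]
t=16: [248, 184, 184, 248]
t=17: [376, 248, 248, 376]
t=18: [208, 176, 176, 208]
t=19: [416, 352, 352, 416]
t=20: [128, 256, 256, 128]
t=21: [224, 352, 352, 224]
t=22: [128, 256, 256, 128]

Answer: x_2(2741) = 352
Key observation: The state at step 20, [128, 256, 256, 128], reappears at step 22: the system is in a cycle of period 2 from step 20 on.  Therefore the state at step 2741 equals the state at step 20 + ((2741 - 20) mod 2) = 21, which is [224, 352, 352, 224].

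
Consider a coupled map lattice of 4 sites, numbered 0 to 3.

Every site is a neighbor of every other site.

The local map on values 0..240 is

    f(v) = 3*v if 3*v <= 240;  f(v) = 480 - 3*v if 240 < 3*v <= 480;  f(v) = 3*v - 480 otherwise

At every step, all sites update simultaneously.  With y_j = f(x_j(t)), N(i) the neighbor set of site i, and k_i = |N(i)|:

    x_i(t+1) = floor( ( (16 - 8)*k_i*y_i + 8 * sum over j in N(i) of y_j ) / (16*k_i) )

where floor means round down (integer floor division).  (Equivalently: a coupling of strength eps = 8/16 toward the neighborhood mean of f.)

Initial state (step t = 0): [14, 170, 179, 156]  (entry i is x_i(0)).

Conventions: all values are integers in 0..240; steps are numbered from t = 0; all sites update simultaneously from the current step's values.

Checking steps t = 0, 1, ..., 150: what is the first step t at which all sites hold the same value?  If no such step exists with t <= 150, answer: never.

Simulating step by step:
t=0: [14, 170, 179, 156]  (not all equal)
t=1: [37, 33, 42, 27]  (not all equal)
t=2: [106, 102, 111, 96]  (not all equal)
t=3: [166, 170, 161, 176]  (not all equal)
t=4: [22, 26, 17, 32]  (not all equal)
t=5: [70, 74, 65, 80]  (not all equal)
t=6: [214, 218, 209, 224]  (not all equal)
t=7: [166, 170, 161, 176]  (not all equal)

Answer: never
Key observation: The state at step 3 reappears at step 7 — the system is in a cycle of period 4 from step 3 on.  No step 0..7 is synchronized, and the cycle repeats forever, so no step up to 150 (or ever) has all sites equal.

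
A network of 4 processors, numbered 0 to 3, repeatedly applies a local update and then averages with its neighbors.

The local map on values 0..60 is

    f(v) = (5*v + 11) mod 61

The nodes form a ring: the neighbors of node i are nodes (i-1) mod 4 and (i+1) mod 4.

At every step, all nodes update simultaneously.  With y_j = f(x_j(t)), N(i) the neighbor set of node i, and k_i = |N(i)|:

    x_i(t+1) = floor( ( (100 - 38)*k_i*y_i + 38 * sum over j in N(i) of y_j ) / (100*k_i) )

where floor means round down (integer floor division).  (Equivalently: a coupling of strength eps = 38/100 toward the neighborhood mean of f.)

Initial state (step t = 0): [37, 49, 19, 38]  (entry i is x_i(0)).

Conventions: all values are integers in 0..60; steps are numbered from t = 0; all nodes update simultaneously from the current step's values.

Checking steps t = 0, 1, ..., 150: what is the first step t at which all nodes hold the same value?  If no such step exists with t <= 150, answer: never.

Simulating step by step:
t=0: [37, 49, 19, 38]  (not all equal)
t=1: [13, 18, 33, 22]  (not all equal)
t=2: [28, 37, 52, 50]  (not all equal)
t=3: [23, 18, 22, 21]  (not all equal)
t=4: [20, 36, 55, 46]  (not all equal)
t=5: [43, 22, 38, 53]  (not all equal)
t=6: [44, 48, 28, 31]  (not all equal)
t=7: [39, 18, 27, 41]  (not all equal)
t=8: [28, 33, 28, 29]  (not all equal)
t=9: [34, 44, 34, 32]  (not all equal)
t=10: [55, 52, 55, 52]  (not all equal)
t=11: [36, 32, 36, 32]  (not all equal)
t=12: [23, 33, 23, 33]  (not all equal)
t=13: [23, 35, 23, 35]  (not all equal)
t=14: [3, 3, 3, 3]  (all equal)

Answer: 14
Key observation: Synchronization is absorbing here: once all nodes are equal they stay equal, and step 14 is the first all-equal step.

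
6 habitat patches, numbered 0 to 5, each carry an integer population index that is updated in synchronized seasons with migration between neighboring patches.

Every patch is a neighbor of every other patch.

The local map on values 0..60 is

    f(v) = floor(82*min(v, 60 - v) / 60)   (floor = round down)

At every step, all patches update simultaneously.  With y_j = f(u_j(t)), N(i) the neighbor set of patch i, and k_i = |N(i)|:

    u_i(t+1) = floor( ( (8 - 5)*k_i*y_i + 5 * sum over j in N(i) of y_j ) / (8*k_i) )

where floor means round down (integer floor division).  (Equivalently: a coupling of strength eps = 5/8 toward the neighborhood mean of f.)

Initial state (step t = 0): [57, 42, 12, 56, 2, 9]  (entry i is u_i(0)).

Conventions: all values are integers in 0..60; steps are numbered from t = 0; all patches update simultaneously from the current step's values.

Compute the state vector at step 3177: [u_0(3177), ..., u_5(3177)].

Answer: [35, 35, 35, 35, 35, 35]
Key observation: The state at step 10, [34, 34, 34, 34, 34, 34], reappears at step 12: the system is in a cycle of period 2 from step 10 on.  Therefore the state at step 3177 equals the state at step 10 + ((3177 - 10) mod 2) = 11, which is [35, 35, 35, 35, 35, 35].

Derivation:
t=0: [57, 42, 12, 56, 2, 9]
t=1: [8, 13, 11, 9, 8, 10]
t=2: [12, 13, 13, 12, 12, 12]
t=3: [16, 16, 16, 16, 16, 16]
t=4: [21, 21, 21, 21, 21, 21]
t=5: [28, 28, 28, 28, 28, 28]
t=6: [38, 38, 38, 38, 38, 38]
t=7: [30, 30, 30, 30, 30, 30]
t=8: [41, 41, 41, 41, 41, 41]
t=9: [25, 25, 25, 25, 25, 25]
t=10: [34, 34, 34, 34, 34, 34]
t=11: [35, 35, 35, 35, 35, 35]
t=12: [34, 34, 34, 34, 34, 34]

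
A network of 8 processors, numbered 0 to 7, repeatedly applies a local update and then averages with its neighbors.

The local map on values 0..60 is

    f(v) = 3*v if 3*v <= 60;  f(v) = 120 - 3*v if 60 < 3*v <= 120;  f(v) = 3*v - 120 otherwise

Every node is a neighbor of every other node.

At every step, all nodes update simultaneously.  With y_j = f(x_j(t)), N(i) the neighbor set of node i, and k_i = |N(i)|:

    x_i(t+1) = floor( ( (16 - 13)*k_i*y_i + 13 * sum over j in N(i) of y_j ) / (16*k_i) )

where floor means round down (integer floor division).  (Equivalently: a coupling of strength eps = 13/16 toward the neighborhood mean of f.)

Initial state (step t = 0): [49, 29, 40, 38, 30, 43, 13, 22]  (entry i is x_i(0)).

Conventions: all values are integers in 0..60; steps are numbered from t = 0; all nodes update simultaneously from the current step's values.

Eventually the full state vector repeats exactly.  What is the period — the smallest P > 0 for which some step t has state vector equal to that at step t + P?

Answer: 4
Key observation: The state at step 3, [21, 21, 21, 21, 21, 21, 21, 21], reappears at step 7 — and no state repeats earlier — so the cycle the system enters has period 4.

Derivation:
t=0: [49, 29, 40, 38, 30, 43, 13, 22]
t=1: [24, 25, 22, 23, 25, 23, 25, 26]
t=2: [47, 47, 48, 47, 47, 47, 47, 47]
t=3: [21, 21, 21, 21, 21, 21, 21, 21]
t=4: [57, 57, 57, 57, 57, 57, 57, 57]
t=5: [51, 51, 51, 51, 51, 51, 51, 51]
t=6: [33, 33, 33, 33, 33, 33, 33, 33]
t=7: [21, 21, 21, 21, 21, 21, 21, 21]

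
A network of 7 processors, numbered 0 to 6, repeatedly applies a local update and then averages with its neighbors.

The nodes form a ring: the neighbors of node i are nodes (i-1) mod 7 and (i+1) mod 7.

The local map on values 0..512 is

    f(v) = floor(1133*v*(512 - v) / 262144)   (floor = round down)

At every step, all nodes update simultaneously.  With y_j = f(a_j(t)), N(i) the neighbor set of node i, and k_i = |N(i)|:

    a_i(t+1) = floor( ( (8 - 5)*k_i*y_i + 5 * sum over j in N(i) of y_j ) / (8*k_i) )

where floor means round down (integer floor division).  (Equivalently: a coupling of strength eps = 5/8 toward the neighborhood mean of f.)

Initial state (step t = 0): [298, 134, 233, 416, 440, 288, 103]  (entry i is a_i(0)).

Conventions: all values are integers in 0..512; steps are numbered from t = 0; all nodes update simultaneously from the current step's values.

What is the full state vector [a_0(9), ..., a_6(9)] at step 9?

Simulating step by step:
t=0: [298, 134, 233, 416, 440, 288, 103]
t=1: [228, 255, 226, 194, 191, 203, 241]
t=2: [281, 280, 276, 269, 266, 272, 277]
t=3: [280, 280, 281, 281, 282, 281, 281]
t=4: [280, 280, 280, 280, 280, 280, 280]
t=5: [280, 280, 280, 280, 280, 280, 280]
t=6: [280, 280, 280, 280, 280, 280, 280]
t=7: [280, 280, 280, 280, 280, 280, 280]
t=8: [280, 280, 280, 280, 280, 280, 280]
t=9: [280, 280, 280, 280, 280, 280, 280]

Answer: [280, 280, 280, 280, 280, 280, 280]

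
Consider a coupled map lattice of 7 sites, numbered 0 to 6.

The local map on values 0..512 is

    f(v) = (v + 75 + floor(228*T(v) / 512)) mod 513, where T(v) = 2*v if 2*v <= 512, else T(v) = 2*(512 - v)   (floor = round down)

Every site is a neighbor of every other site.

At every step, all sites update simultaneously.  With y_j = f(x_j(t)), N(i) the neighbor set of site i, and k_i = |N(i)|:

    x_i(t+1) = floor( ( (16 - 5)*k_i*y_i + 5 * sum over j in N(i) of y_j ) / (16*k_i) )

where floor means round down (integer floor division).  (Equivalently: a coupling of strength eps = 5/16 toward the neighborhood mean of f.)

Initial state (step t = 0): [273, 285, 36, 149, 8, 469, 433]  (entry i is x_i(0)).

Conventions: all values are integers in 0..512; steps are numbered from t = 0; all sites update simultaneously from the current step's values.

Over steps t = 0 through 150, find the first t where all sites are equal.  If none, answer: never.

Answer: 13
Key observation: Synchronization is absorbing here: once all sites are equal they stay equal, and step 13 is the first all-equal step.

Derivation:
t=0: [273, 285, 36, 149, 8, 469, 433]  (not all equal)
t=1: [72, 73, 133, 268, 99, 86, 83]  (not all equal)
t=2: [213, 214, 286, 109, 246, 230, 226]  (not all equal)
t=3: [424, 425, 152, 299, 138, 444, 440]  (not all equal)
t=4: [93, 93, 282, 84, 265, 94, 94]  (not all equal)
t=5: [228, 228, 99, 217, 98, 229, 229]  (not all equal)
t=6: [479, 479, 324, 466, 323, 480, 480]  (not all equal)
t=7: [68, 68, 57, 66, 57, 68, 68]  (not all equal)
t=8: [200, 200, 187, 198, 187, 200, 200]  (not all equal)
t=9: [450, 450, 434, 447, 434, 450, 450]  (not all equal)
t=10: [66, 66, 65, 66, 65, 66, 66]  (not all equal)
t=11: [198, 198, 197, 198, 197, 198, 198]  (not all equal)
t=12: [448, 448, 447, 448, 447, 448, 448]  (not all equal)
t=13: [66, 66, 66, 66, 66, 66, 66]  (all equal)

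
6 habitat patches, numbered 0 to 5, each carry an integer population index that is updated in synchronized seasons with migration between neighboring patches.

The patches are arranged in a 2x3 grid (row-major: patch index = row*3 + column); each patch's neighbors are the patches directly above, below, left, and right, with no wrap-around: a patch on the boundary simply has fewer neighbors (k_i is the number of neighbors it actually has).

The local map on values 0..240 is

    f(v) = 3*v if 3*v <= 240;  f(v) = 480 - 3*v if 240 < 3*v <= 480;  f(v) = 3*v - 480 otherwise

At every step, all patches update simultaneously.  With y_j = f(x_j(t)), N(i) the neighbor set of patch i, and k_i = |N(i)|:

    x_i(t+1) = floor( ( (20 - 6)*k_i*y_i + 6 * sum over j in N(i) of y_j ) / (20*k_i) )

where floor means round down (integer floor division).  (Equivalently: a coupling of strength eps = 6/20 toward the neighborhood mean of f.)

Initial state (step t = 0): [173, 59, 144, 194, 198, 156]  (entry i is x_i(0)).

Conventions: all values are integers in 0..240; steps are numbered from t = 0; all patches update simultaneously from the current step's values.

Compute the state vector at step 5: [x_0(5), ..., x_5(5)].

Answer: [104, 189, 100, 160, 150, 103]

Derivation:
t=0: [173, 59, 144, 194, 198, 156]
t=1: [69, 144, 61, 94, 108, 32]
t=2: [181, 88, 149, 193, 143, 118]
t=3: [91, 165, 74, 86, 79, 100]
t=4: [180, 77, 184, 222, 207, 194]
t=5: [104, 189, 100, 160, 150, 103]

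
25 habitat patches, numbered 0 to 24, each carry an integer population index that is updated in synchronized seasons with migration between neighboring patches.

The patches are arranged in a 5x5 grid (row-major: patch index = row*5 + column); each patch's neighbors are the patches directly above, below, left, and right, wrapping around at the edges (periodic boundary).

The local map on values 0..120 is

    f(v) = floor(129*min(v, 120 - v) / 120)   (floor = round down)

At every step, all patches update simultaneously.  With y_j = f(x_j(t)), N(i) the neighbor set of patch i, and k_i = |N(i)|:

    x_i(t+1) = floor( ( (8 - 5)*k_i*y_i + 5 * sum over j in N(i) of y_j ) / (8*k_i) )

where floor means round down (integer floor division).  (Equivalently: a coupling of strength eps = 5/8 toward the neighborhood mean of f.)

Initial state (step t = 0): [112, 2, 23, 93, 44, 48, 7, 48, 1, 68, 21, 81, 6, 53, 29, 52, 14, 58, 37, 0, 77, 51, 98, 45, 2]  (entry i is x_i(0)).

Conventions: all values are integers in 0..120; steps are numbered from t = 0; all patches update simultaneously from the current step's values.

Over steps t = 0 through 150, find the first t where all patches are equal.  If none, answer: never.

Simulating step by step:
t=0: [112, 2, 23, 93, 44, 48, 7, 48, 1, 68, 21, 81, 6, 53, 29, 52, 14, 58, 37, 0, 77, 51, 98, 45, 2]  (not all equal)
t=1: [25, 15, 25, 29, 32, 33, 25, 25, 30, 40, 36, 23, 35, 33, 32, 33, 38, 36, 40, 19, 35, 33, 38, 32, 22]  (not all equal)
t=2: [28, 23, 27, 31, 31, 33, 25, 28, 33, 37, 34, 31, 33, 35, 34, 34, 35, 39, 35, 28, 32, 33, 35, 34, 28]  (not all equal)
t=3: [30, 27, 30, 33, 33, 33, 28, 30, 34, 36, 35, 33, 35, 36, 35, 34, 36, 38, 36, 32, 33, 33, 35, 34, 32]  (not all equal)
t=4: [32, 31, 32, 34, 34, 34, 31, 33, 35, 36, 36, 35, 36, 37, 36, 36, 37, 38, 37, 35, 34, 34, 36, 36, 34]  (not all equal)
t=5: [34, 33, 34, 36, 36, 35, 34, 35, 37, 37, 37, 37, 37, 38, 38, 37, 38, 39, 38, 37, 36, 36, 37, 37, 36]  (not all equal)
t=6: [36, 35, 36, 38, 37, 37, 36, 37, 38, 38, 38, 38, 39, 39, 39, 39, 39, 40, 39, 39, 37, 38, 38, 38, 38]  (not all equal)
t=7: [38, 37, 38, 39, 39, 39, 38, 39, 40, 39, 40, 40, 40, 40, 40, 40, 41, 41, 41, 40, 39, 39, 40, 40, 39]  (not all equal)
t=8: [40, 39, 40, 41, 40, 41, 40, 41, 42, 41, 42, 42, 42, 43, 42, 42, 43, 43, 43, 42, 41, 41, 42, 42, 41]  (not all equal)
t=9: [43, 42, 43, 44, 43, 43, 43, 44, 44, 44, 44, 44, 45, 45, 45, 45, 45, 45, 45, 45, 44, 44, 44, 44, 44]  (not all equal)
t=10: [46, 45, 46, 46, 46, 46, 46, 46, 47, 46, 47, 47, 47, 47, 47, 47, 47, 47, 47, 47, 47, 46, 47, 47, 47]  (not all equal)
t=11: [49, 48, 49, 49, 49, 49, 49, 49, 49, 49, 49, 49, 49, 50, 49, 50, 49, 50, 50, 50, 49, 49, 49, 49, 49]  (not all equal)
t=12: [51, 51, 51, 52, 52, 52, 51, 52, 52, 52, 52, 52, 52, 52, 52, 52, 52, 52, 52, 52, 52, 51, 52, 52, 52]  (not all equal)
t=13: [54, 54, 54, 54, 54, 54, 54, 54, 55, 55, 55, 54, 55, 55, 55, 55, 54, 55, 55, 55, 54, 54, 54, 55, 55]  (not all equal)
t=14: [58, 58, 58, 58, 58, 58, 58, 58, 58, 58, 58, 58, 58, 59, 59, 58, 58, 58, 59, 59, 58, 58, 58, 58, 58]  (not all equal)
t=15: [62, 62, 62, 62, 62, 62, 62, 62, 62, 62, 62, 62, 62, 62, 62, 62, 62, 62, 62, 62, 62, 62, 62, 62, 62]  (all equal)

Answer: 15
Key observation: Synchronization is absorbing here: once all patches are equal they stay equal, and step 15 is the first all-equal step.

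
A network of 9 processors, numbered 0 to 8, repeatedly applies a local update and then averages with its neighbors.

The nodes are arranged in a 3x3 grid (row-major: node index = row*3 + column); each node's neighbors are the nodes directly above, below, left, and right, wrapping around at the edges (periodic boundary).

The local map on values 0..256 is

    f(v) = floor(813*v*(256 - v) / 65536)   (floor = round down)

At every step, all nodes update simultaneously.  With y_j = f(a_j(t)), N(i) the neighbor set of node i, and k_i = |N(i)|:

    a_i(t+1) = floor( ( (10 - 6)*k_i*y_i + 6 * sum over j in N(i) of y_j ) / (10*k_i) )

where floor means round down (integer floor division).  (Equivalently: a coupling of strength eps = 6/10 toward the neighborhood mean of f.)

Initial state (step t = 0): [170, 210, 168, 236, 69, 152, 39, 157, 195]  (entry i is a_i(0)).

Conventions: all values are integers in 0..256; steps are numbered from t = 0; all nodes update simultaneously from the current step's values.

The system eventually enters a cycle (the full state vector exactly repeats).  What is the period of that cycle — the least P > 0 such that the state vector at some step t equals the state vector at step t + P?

Simulating step by step:
t=0: [170, 210, 168, 236, 69, 152, 39, 157, 195]
t=1: [142, 155, 169, 119, 148, 160, 128, 156, 160]
t=2: [197, 193, 188, 199, 196, 191, 198, 194, 191]
t=3: [146, 149, 153, 143, 146, 151, 144, 148, 152]
t=4: [198, 197, 196, 199, 198, 196, 198, 198, 196]
t=5: [142, 143, 144, 141, 142, 143, 142, 142, 144]
t=6: [200, 200, 200, 200, 200, 200, 200, 200, 200]
t=7: [138, 138, 138, 138, 138, 138, 138, 138, 138]
t=8: [202, 202, 202, 202, 202, 202, 202, 202, 202]
t=9: [135, 135, 135, 135, 135, 135, 135, 135, 135]
t=10: [202, 202, 202, 202, 202, 202, 202, 202, 202]

Answer: 2
Key observation: The state at step 8, [202, 202, 202, 202, 202, 202, 202, 202, 202], reappears at step 10 — and no state repeats earlier — so the cycle the system enters has period 2.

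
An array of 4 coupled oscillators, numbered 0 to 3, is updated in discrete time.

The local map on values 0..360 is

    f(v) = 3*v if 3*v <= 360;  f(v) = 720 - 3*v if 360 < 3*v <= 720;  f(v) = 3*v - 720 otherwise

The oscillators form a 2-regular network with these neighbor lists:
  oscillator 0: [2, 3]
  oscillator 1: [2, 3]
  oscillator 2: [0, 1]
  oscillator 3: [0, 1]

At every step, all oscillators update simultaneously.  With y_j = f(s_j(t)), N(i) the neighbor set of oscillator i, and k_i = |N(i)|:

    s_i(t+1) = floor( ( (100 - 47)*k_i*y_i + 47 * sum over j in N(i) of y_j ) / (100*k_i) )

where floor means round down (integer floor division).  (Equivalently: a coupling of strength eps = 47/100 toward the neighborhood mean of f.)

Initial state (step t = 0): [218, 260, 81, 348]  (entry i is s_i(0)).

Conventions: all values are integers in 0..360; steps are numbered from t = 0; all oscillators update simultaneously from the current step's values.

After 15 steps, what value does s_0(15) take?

Simulating step by step:
t=0: [218, 260, 81, 348]
t=1: [168, 165, 158, 201]
t=2: [199, 204, 234, 165]
t=3: [122, 114, 63, 173]
t=4: [279, 272, 263, 270]
t=5: [99, 88, 86, 97]
t=6: [286, 268, 268, 286]
t=7: [125, 96, 96, 125]
t=8: [331, 301, 301, 331]
t=9: [251, 204, 204, 251]
t=10: [50, 90, 90, 50]
t=11: [178, 241, 241, 178]
t=12: [142, 46, 46, 142]
t=13: [257, 174, 174, 257]
t=14: [85, 163, 163, 85]
t=15: [249, 236, 236, 249]

Answer: s_0(15) = 249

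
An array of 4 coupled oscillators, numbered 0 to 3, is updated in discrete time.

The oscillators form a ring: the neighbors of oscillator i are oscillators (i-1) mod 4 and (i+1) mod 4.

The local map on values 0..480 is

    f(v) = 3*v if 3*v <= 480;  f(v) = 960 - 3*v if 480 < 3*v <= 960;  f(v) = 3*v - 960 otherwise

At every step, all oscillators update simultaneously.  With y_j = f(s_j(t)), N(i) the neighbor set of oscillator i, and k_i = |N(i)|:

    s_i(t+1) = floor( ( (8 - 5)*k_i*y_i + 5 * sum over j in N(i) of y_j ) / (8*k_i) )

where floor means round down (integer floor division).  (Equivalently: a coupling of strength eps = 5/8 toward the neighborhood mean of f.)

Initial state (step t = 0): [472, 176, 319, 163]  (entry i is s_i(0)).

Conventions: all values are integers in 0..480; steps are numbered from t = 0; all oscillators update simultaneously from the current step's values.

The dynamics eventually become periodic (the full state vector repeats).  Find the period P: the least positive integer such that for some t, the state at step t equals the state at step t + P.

Answer: 20
Key observation: The state at step 124, [336, 354, 354, 336], reappears at step 144 — and no state repeats earlier — so the cycle the system enters has period 20.

Derivation:
t=0: [472, 176, 319, 163]
t=1: [453, 305, 283, 320]
t=2: [163, 176, 55, 159]
t=3: [460, 360, 345, 377]
t=4: [248, 199, 119, 218]
t=5: [290, 315, 342, 293]
t=6: [63, 54, 54, 79]
t=7: [195, 170, 185, 198]
t=8: [395, 412, 406, 381]
t=9: [227, 254, 240, 219]
t=10: [261, 236, 246, 275]
t=11: [187, 219, 204, 175]
t=12: [380, 347, 361, 396]
t=13: [164, 125, 142, 180]
t=14: [423, 420, 408, 436]
t=15: [318, 291, 301, 309]
t=16: [39, 52, 58, 32]
t=17: [122, 149, 144, 126]
t=18: [395, 417, 419, 391]
t=19: [241, 272, 268, 243]
t=20: [206, 176, 175, 209]
t=21: [367, 404, 402, 367]
t=22: [175, 215, 215, 173]
t=23: [399, 352, 354, 399]
t=24: [192, 141, 142, 194]
t=25: [394, 411, 410, 394]
t=26: [237, 256, 255, 237]
t=27: [231, 210, 210, 232]
t=28: [285, 310, 309, 285]
t=29: [81, 54, 54, 82]
t=30: [218, 187, 188, 218]
t=31: [335, 369, 368, 334]
t=32: [75, 114, 113, 74]
t=33: [260, 304, 303, 259]
t=34: [139, 90, 91, 140]
t=35: [372, 316, 318, 373]
t=36: [111, 55, 55, 110]
t=37: [279, 217, 216, 279]
t=38: [181, 251, 252, 182]
t=39: [350, 271, 270, 349]
t=40: [106, 130, 129, 107]
t=41: [341, 366, 367, 340]
t=42: [85, 115, 114, 86]
t=43: [284, 315, 316, 283]
t=44: [79, 43, 43, 79]
t=45: [203, 162, 162, 203]
t=46: [389, 435, 435, 389]
t=47: [250, 301, 301, 250]
t=48: [162, 104, 104, 162]
t=49: [423, 362, 362, 423]
t=50: [251, 183, 183, 251]
t=51: [270, 347, 347, 270]
t=52: [128, 102, 102, 128]
t=53: [359, 330, 330, 359]
t=54: [89, 57, 57, 89]
t=55: [237, 201, 201, 237]
t=56: [282, 323, 323, 282]
t=57: [81, 41, 41, 81]
t=58: [205, 160, 160, 205]
t=59: [387, 437, 437, 387]
t=60: [247, 304, 304, 247]
t=61: [165, 101, 101, 165]
t=62: [414, 353, 353, 414]
t=63: [224, 156, 156, 224]
t=64: [344, 411, 411, 344]
t=65: [134, 210, 210, 134]
t=66: [379, 352, 352, 379]
t=67: [151, 121, 121, 151]
t=68: [424, 391, 391, 424]
t=69: [281, 243, 243, 281]
t=70: [152, 195, 195, 152]
t=71: [430, 400, 400, 430]
t=72: [301, 268, 268, 301]
t=73: [87, 125, 125, 87]
t=74: [296, 339, 339, 296]
t=75: [67, 61, 61, 67]
t=76: [195, 188, 188, 195]
t=77: [381, 389, 389, 381]
t=78: [190, 199, 199, 190]
t=79: [381, 371, 371, 381]
t=80: [173, 162, 162, 173]
t=81: [451, 463, 463, 451]
t=82: [404, 417, 417, 404]
t=83: [264, 278, 278, 264]
t=84: [154, 139, 139, 154]
t=85: [447, 431, 431, 447]
t=86: [366, 348, 348, 366]
t=87: [121, 100, 100, 121]
t=88: [343, 319, 319, 343]
t=89: [48, 23, 23, 48]
t=90: [120, 92, 92, 120]
t=91: [333, 302, 302, 333]
t=92: [43, 49, 49, 43]
t=93: [134, 141, 141, 134]
t=94: [408, 416, 416, 408]
t=95: [271, 280, 280, 271]
t=96: [138, 128, 128, 138]
t=97: [404, 393, 393, 404]
t=98: [241, 229, 229, 241]
t=99: [248, 261, 261, 248]
t=100: [203, 189, 189, 203]
t=101: [364, 379, 379, 364]
t=102: [146, 162, 162, 146]
t=103: [449, 462, 462, 449]
t=104: [399, 413, 413, 399]
t=105: [250, 265, 265, 250]
t=106: [195, 179, 179, 195]
t=107: [390, 408, 408, 390]
t=108: [226, 247, 247, 226]
t=109: [262, 238, 238, 262]
t=110: [196, 223, 223, 196]
t=111: [346, 316, 316, 346]
t=112: [57, 32, 32, 57]
t=113: [147, 119, 119, 147]
t=114: [414, 383, 383, 414]
t=115: [252, 218, 218, 252]
t=116: [235, 274, 274, 235]
t=117: [218, 174, 174, 218]
t=118: [347, 396, 396, 347]
t=119: [126, 182, 182, 126]
t=120: [389, 402, 402, 389]
t=121: [219, 233, 233, 219]
t=122: [289, 274, 274, 289]
t=123: [107, 123, 123, 107]
t=124: [336, 354, 354, 336]
t=125: [64, 85, 85, 64]
t=126: [211, 235, 235, 211]
t=127: [304, 277, 277, 304]
t=128: [73, 103, 103, 73]
t=129: [247, 280, 280, 247]
t=130: [188, 150, 150, 188]
t=131: [412, 433, 433, 412]
t=132: [295, 319, 319, 295]
t=133: [52, 25, 25, 52]
t=134: [130, 100, 100, 130]
t=135: [361, 328, 328, 361]
t=136: [92, 54, 54, 92]
t=137: [240, 197, 197, 240]
t=138: [280, 328, 328, 280]
t=139: [90, 54, 54, 90]
t=140: [236, 195, 195, 236]
t=141: [290, 336, 336, 290]
t=142: [76, 61, 61, 76]
t=143: [213, 197, 197, 213]
t=144: [336, 354, 354, 336]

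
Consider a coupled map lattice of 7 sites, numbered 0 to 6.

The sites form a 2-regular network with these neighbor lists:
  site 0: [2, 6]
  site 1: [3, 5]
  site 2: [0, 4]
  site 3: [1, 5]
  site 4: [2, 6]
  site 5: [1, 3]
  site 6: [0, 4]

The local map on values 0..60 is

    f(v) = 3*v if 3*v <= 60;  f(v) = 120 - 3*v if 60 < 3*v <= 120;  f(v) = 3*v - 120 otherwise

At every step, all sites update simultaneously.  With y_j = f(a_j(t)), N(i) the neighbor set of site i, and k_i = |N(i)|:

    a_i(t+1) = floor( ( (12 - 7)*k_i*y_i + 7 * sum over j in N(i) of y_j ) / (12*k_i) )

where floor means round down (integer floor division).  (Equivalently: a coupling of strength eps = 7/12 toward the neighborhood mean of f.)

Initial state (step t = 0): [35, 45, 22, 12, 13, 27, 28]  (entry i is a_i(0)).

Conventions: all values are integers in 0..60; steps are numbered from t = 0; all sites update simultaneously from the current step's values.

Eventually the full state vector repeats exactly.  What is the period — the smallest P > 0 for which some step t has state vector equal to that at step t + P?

Answer: 4
Key observation: The state at step 24, [0, 46, 0, 47, 0, 47, 0], reappears at step 28 — and no state repeats earlier — so the cycle the system enters has period 4.

Derivation:
t=0: [35, 45, 22, 12, 13, 27, 28]
t=1: [32, 28, 38, 30, 42, 31, 30]
t=2: [20, 31, 11, 30, 13, 30, 21]
t=3: [51, 28, 42, 29, 42, 29, 52]
t=4: [26, 34, 13, 33, 14, 33, 26]
t=5: [41, 19, 40, 20, 41, 20, 42]
t=6: [3, 58, 1, 59, 3, 59, 4]
t=7: [8, 55, 6, 56, 8, 56, 10]
t=8: [24, 46, 21, 47, 24, 47, 26]
t=9: [48, 19, 51, 20, 48, 20, 45]
t=10: [24, 58, 27, 59, 24, 59, 20]
t=11: [48, 55, 44, 56, 48, 56, 53]
t=12: [24, 46, 19, 47, 24, 47, 30]
t=13: [45, 19, 51, 20, 45, 20, 40]
t=14: [15, 58, 22, 59, 15, 59, 8]
t=15: [41, 55, 48, 56, 41, 56, 36]
t=16: [11, 46, 11, 47, 11, 47, 6]
t=17: [28, 19, 33, 20, 28, 20, 26]
t=18: [33, 58, 29, 59, 33, 59, 38]
t=19: [20, 55, 26, 56, 20, 56, 14]
t=20: [49, 46, 52, 47, 49, 47, 52]
t=21: [32, 19, 30, 20, 32, 20, 30]
t=22: [27, 58, 26, 59, 27, 59, 26]
t=23: [40, 55, 40, 56, 40, 56, 40]
t=24: [0, 46, 0, 47, 0, 47, 0]
t=25: [0, 19, 0, 20, 0, 20, 0]
t=26: [0, 58, 0, 59, 0, 59, 0]
t=27: [0, 55, 0, 56, 0, 56, 0]
t=28: [0, 46, 0, 47, 0, 47, 0]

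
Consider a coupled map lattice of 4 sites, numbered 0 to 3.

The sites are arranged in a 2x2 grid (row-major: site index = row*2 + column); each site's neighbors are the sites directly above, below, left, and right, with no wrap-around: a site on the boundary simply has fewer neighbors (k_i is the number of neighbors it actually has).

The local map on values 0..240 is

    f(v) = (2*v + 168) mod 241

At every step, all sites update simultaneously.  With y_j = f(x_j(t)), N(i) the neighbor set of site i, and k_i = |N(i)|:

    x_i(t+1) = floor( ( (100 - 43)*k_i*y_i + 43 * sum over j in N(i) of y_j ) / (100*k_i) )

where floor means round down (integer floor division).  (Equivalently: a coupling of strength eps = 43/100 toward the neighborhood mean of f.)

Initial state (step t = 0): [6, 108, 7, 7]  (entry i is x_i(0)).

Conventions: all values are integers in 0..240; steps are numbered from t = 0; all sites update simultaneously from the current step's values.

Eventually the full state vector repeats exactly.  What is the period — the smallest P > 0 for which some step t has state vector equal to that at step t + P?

Answer: 24
Key observation: The state at step 20, [13, 18, 15, 20], reappears at step 44 — and no state repeats earlier — so the cycle the system enters has period 24.

Derivation:
t=0: [6, 108, 7, 7]
t=1: [172, 159, 181, 173]
t=2: [28, 15, 40, 29]
t=3: [171, 209, 100, 172]
t=4: [65, 71, 84, 66]
t=5: [67, 64, 79, 68]
t=6: [64, 58, 75, 66]
t=7: [57, 49, 68, 59]
t=8: [42, 32, 54, 44]
t=9: [63, 137, 25, 65]
t=10: [120, 138, 147, 122]
t=11: [186, 188, 198, 188]
t=12: [64, 61, 72, 66]
t=13: [57, 52, 64, 59]
t=14: [41, 36, 49, 44]
t=15: [62, 141, 19, 65]
t=16: [118, 142, 140, 121]
t=17: [182, 191, 189, 186]
t=18: [56, 61, 59, 61]
t=19: [42, 46, 44, 48]
t=20: [13, 18, 15, 20]
t=21: [197, 202, 199, 204]
t=22: [83, 88, 85, 90]
t=23: [96, 101, 98, 103]
t=24: [122, 127, 124, 129]
t=25: [174, 179, 176, 181]
t=26: [37, 42, 39, 44]
t=27: [4, 9, 6, 11]
t=28: [179, 184, 181, 186]
t=29: [47, 52, 49, 54]
t=30: [24, 29, 26, 31]
t=31: [219, 224, 221, 226]
t=32: [127, 132, 129, 134]
t=33: [184, 189, 186, 191]
t=34: [57, 62, 59, 64]
t=35: [44, 49, 46, 51]
t=36: [18, 23, 20, 25]
t=37: [207, 212, 209, 214]
t=38: [103, 108, 105, 110]
t=39: [136, 141, 138, 143]
t=40: [202, 207, 204, 209]
t=41: [93, 98, 95, 100]
t=42: [116, 121, 118, 123]
t=43: [162, 167, 164, 169]
t=44: [13, 18, 15, 20]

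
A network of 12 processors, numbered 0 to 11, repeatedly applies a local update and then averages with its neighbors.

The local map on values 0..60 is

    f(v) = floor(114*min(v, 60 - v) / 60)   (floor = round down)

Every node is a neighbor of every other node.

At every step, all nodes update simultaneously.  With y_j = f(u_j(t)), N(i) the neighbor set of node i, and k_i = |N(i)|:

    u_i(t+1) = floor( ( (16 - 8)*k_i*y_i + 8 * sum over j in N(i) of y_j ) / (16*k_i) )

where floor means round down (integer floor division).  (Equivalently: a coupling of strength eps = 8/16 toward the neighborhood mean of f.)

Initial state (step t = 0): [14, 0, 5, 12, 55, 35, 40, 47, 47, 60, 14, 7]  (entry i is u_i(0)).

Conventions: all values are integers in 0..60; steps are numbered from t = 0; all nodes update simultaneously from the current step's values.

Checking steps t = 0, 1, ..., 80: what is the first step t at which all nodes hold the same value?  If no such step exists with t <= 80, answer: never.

Simulating step by step:
t=0: [14, 0, 5, 12, 55, 35, 40, 47, 47, 60, 14, 7]  (not all equal)
t=1: [22, 10, 14, 20, 14, 32, 28, 21, 21, 10, 22, 16]  (not all equal)
t=2: [37, 27, 31, 36, 31, 43, 43, 37, 37, 27, 37, 32]  (not all equal)
t=3: [44, 48, 49, 45, 49, 39, 39, 44, 44, 48, 44, 48]  (not all equal)
t=4: [28, 25, 24, 27, 24, 32, 32, 28, 28, 25, 28, 25]  (not all equal)
t=5: [51, 48, 47, 50, 47, 51, 51, 51, 51, 48, 51, 48]  (not all equal)
t=6: [18, 20, 21, 19, 21, 18, 18, 18, 18, 20, 18, 20]  (not all equal)
t=7: [35, 36, 37, 36, 37, 35, 35, 35, 35, 36, 35, 36]  (not all equal)
t=8: [46, 45, 44, 45, 44, 46, 46, 46, 46, 45, 46, 45]  (not all equal)
t=9: [26, 27, 28, 27, 28, 26, 26, 26, 26, 27, 26, 27]  (not all equal)
t=10: [49, 50, 51, 50, 51, 49, 49, 49, 49, 50, 49, 50]  (not all equal)
t=11: [19, 19, 18, 19, 18, 19, 19, 19, 19, 19, 19, 19]  (not all equal)
t=12: [35, 35, 34, 35, 34, 35, 35, 35, 35, 35, 35, 35]  (not all equal)
t=13: [47, 47, 48, 47, 48, 47, 47, 47, 47, 47, 47, 47]  (not all equal)
t=14: [23, 23, 22, 23, 22, 23, 23, 23, 23, 23, 23, 23]  (not all equal)
t=15: [42, 42, 41, 42, 41, 42, 42, 42, 42, 42, 42, 42]  (not all equal)
t=16: [34, 34, 35, 34, 35, 34, 34, 34, 34, 34, 34, 34]  (not all equal)
t=17: [48, 48, 47, 48, 47, 48, 48, 48, 48, 48, 48, 48]  (not all equal)
t=18: [22, 22, 23, 22, 23, 22, 22, 22, 22, 22, 22, 22]  (not all equal)
t=19: [41, 41, 42, 41, 42, 41, 41, 41, 41, 41, 41, 41]  (not all equal)
t=20: [35, 35, 34, 35, 34, 35, 35, 35, 35, 35, 35, 35]  (not all equal)

Answer: never
Key observation: The state at step 12 reappears at step 20 — the system is in a cycle of period 8 from step 12 on.  No step 0..20 is synchronized, and the cycle repeats forever, so no step up to 80 (or ever) has all nodes equal.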